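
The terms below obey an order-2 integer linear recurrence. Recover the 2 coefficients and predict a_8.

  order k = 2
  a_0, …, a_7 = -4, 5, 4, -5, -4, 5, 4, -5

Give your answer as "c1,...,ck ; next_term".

  a_2 = 0·5 + -1·-4 = 4
  a_3 = 0·4 + -1·5 = -5
  a_4 = 0·-5 + -1·4 = -4
  a_5 = 0·-4 + -1·-5 = 5
  a_6 = 0·5 + -1·-4 = 4
  a_7 = 0·4 + -1·5 = -5
  a_8 = 0·-5 + -1·4 = -4

0,-1 ; -4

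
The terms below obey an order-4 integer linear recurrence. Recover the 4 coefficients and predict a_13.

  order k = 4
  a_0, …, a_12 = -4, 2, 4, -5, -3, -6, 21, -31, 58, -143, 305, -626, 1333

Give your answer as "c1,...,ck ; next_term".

-1,1,-2,2 ; -2855

  a_4 = -1·-5 + 1·4 + -2·2 + 2·-4 = -3
  a_5 = -1·-3 + 1·-5 + -2·4 + 2·2 = -6
  a_6 = -1·-6 + 1·-3 + -2·-5 + 2·4 = 21
  a_7 = -1·21 + 1·-6 + -2·-3 + 2·-5 = -31
  a_8 = -1·-31 + 1·21 + -2·-6 + 2·-3 = 58
  a_9 = -1·58 + 1·-31 + -2·21 + 2·-6 = -143
  a_10 = -1·-143 + 1·58 + -2·-31 + 2·21 = 305
  a_11 = -1·305 + 1·-143 + -2·58 + 2·-31 = -626
  a_12 = -1·-626 + 1·305 + -2·-143 + 2·58 = 1333
  a_13 = -1·1333 + 1·-626 + -2·305 + 2·-143 = -2855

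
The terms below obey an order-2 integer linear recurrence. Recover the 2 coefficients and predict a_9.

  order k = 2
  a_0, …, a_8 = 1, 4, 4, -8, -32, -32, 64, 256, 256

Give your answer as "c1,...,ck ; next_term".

2,-4 ; -512

  a_2 = 2·4 + -4·1 = 4
  a_3 = 2·4 + -4·4 = -8
  a_4 = 2·-8 + -4·4 = -32
  a_5 = 2·-32 + -4·-8 = -32
  a_6 = 2·-32 + -4·-32 = 64
  a_7 = 2·64 + -4·-32 = 256
  a_8 = 2·256 + -4·64 = 256
  a_9 = 2·256 + -4·256 = -512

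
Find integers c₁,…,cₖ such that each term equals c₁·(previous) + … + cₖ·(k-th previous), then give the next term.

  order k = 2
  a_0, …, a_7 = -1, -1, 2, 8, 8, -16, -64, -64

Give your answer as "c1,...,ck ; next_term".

  a_2 = 2·-1 + -4·-1 = 2
  a_3 = 2·2 + -4·-1 = 8
  a_4 = 2·8 + -4·2 = 8
  a_5 = 2·8 + -4·8 = -16
  a_6 = 2·-16 + -4·8 = -64
  a_7 = 2·-64 + -4·-16 = -64
  a_8 = 2·-64 + -4·-64 = 128

2,-4 ; 128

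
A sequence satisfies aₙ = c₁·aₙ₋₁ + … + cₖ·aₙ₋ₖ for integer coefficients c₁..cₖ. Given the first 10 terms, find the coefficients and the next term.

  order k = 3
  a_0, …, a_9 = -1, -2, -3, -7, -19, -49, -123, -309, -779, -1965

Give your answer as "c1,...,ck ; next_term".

  a_3 = 3·-3 + -2·-2 + 2·-1 = -7
  a_4 = 3·-7 + -2·-3 + 2·-2 = -19
  a_5 = 3·-19 + -2·-7 + 2·-3 = -49
  a_6 = 3·-49 + -2·-19 + 2·-7 = -123
  a_7 = 3·-123 + -2·-49 + 2·-19 = -309
  a_8 = 3·-309 + -2·-123 + 2·-49 = -779
  a_9 = 3·-779 + -2·-309 + 2·-123 = -1965
  a_10 = 3·-1965 + -2·-779 + 2·-309 = -4955

3,-2,2 ; -4955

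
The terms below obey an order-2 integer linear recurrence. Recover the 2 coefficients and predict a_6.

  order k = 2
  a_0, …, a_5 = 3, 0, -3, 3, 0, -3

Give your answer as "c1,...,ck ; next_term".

  a_2 = -1·0 + -1·3 = -3
  a_3 = -1·-3 + -1·0 = 3
  a_4 = -1·3 + -1·-3 = 0
  a_5 = -1·0 + -1·3 = -3
  a_6 = -1·-3 + -1·0 = 3

-1,-1 ; 3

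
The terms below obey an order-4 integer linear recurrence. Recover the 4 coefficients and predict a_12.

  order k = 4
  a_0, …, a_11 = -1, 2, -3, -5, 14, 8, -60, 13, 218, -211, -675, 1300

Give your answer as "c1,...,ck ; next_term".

0,-3,3,1 ; 1610

  a_4 = 0·-5 + -3·-3 + 3·2 + 1·-1 = 14
  a_5 = 0·14 + -3·-5 + 3·-3 + 1·2 = 8
  a_6 = 0·8 + -3·14 + 3·-5 + 1·-3 = -60
  a_7 = 0·-60 + -3·8 + 3·14 + 1·-5 = 13
  a_8 = 0·13 + -3·-60 + 3·8 + 1·14 = 218
  a_9 = 0·218 + -3·13 + 3·-60 + 1·8 = -211
  a_10 = 0·-211 + -3·218 + 3·13 + 1·-60 = -675
  a_11 = 0·-675 + -3·-211 + 3·218 + 1·13 = 1300
  a_12 = 0·1300 + -3·-675 + 3·-211 + 1·218 = 1610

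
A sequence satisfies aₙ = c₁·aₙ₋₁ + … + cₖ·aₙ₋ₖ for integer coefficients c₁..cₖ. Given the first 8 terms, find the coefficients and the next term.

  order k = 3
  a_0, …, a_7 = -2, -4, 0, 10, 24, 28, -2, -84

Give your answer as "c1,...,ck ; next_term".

  a_3 = 2·0 + -2·-4 + -1·-2 = 10
  a_4 = 2·10 + -2·0 + -1·-4 = 24
  a_5 = 2·24 + -2·10 + -1·0 = 28
  a_6 = 2·28 + -2·24 + -1·10 = -2
  a_7 = 2·-2 + -2·28 + -1·24 = -84
  a_8 = 2·-84 + -2·-2 + -1·28 = -192

2,-2,-1 ; -192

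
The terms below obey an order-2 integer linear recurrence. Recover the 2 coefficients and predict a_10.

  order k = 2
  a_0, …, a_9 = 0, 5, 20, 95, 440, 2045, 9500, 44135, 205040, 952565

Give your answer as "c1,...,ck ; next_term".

  a_2 = 4·5 + 3·0 = 20
  a_3 = 4·20 + 3·5 = 95
  a_4 = 4·95 + 3·20 = 440
  a_5 = 4·440 + 3·95 = 2045
  a_6 = 4·2045 + 3·440 = 9500
  a_7 = 4·9500 + 3·2045 = 44135
  a_8 = 4·44135 + 3·9500 = 205040
  a_9 = 4·205040 + 3·44135 = 952565
  a_10 = 4·952565 + 3·205040 = 4425380

4,3 ; 4425380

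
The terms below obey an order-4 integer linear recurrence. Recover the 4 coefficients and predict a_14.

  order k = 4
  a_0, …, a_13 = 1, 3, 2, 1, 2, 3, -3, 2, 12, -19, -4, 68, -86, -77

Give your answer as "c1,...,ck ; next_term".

  a_4 = -1·1 + -2·2 + 2·3 + 1·1 = 2
  a_5 = -1·2 + -2·1 + 2·2 + 1·3 = 3
  a_6 = -1·3 + -2·2 + 2·1 + 1·2 = -3
  a_7 = -1·-3 + -2·3 + 2·2 + 1·1 = 2
  a_8 = -1·2 + -2·-3 + 2·3 + 1·2 = 12
  a_9 = -1·12 + -2·2 + 2·-3 + 1·3 = -19
  a_10 = -1·-19 + -2·12 + 2·2 + 1·-3 = -4
  a_11 = -1·-4 + -2·-19 + 2·12 + 1·2 = 68
  a_12 = -1·68 + -2·-4 + 2·-19 + 1·12 = -86
  a_13 = -1·-86 + -2·68 + 2·-4 + 1·-19 = -77
  a_14 = -1·-77 + -2·-86 + 2·68 + 1·-4 = 381

-1,-2,2,1 ; 381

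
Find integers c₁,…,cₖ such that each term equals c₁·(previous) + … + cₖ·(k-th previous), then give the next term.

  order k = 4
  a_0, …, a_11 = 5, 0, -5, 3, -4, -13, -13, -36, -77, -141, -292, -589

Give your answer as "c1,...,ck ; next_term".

2,0,1,-2 ; -1165

  a_4 = 2·3 + 0·-5 + 1·0 + -2·5 = -4
  a_5 = 2·-4 + 0·3 + 1·-5 + -2·0 = -13
  a_6 = 2·-13 + 0·-4 + 1·3 + -2·-5 = -13
  a_7 = 2·-13 + 0·-13 + 1·-4 + -2·3 = -36
  a_8 = 2·-36 + 0·-13 + 1·-13 + -2·-4 = -77
  a_9 = 2·-77 + 0·-36 + 1·-13 + -2·-13 = -141
  a_10 = 2·-141 + 0·-77 + 1·-36 + -2·-13 = -292
  a_11 = 2·-292 + 0·-141 + 1·-77 + -2·-36 = -589
  a_12 = 2·-589 + 0·-292 + 1·-141 + -2·-77 = -1165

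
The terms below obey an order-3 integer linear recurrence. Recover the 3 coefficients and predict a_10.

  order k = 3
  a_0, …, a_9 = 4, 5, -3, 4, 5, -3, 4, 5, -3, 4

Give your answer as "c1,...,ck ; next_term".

0,0,1 ; 5

  a_3 = 0·-3 + 0·5 + 1·4 = 4
  a_4 = 0·4 + 0·-3 + 1·5 = 5
  a_5 = 0·5 + 0·4 + 1·-3 = -3
  a_6 = 0·-3 + 0·5 + 1·4 = 4
  a_7 = 0·4 + 0·-3 + 1·5 = 5
  a_8 = 0·5 + 0·4 + 1·-3 = -3
  a_9 = 0·-3 + 0·5 + 1·4 = 4
  a_10 = 0·4 + 0·-3 + 1·5 = 5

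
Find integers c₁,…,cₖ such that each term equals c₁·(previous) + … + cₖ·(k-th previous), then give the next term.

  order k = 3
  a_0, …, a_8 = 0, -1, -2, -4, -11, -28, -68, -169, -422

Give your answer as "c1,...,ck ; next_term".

  a_3 = 2·-2 + 0·-1 + 3·0 = -4
  a_4 = 2·-4 + 0·-2 + 3·-1 = -11
  a_5 = 2·-11 + 0·-4 + 3·-2 = -28
  a_6 = 2·-28 + 0·-11 + 3·-4 = -68
  a_7 = 2·-68 + 0·-28 + 3·-11 = -169
  a_8 = 2·-169 + 0·-68 + 3·-28 = -422
  a_9 = 2·-422 + 0·-169 + 3·-68 = -1048

2,0,3 ; -1048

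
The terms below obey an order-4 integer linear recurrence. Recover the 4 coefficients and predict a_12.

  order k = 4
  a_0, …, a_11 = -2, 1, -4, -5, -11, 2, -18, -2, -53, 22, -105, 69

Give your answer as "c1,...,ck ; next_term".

0,1,-1,3 ; -286

  a_4 = 0·-5 + 1·-4 + -1·1 + 3·-2 = -11
  a_5 = 0·-11 + 1·-5 + -1·-4 + 3·1 = 2
  a_6 = 0·2 + 1·-11 + -1·-5 + 3·-4 = -18
  a_7 = 0·-18 + 1·2 + -1·-11 + 3·-5 = -2
  a_8 = 0·-2 + 1·-18 + -1·2 + 3·-11 = -53
  a_9 = 0·-53 + 1·-2 + -1·-18 + 3·2 = 22
  a_10 = 0·22 + 1·-53 + -1·-2 + 3·-18 = -105
  a_11 = 0·-105 + 1·22 + -1·-53 + 3·-2 = 69
  a_12 = 0·69 + 1·-105 + -1·22 + 3·-53 = -286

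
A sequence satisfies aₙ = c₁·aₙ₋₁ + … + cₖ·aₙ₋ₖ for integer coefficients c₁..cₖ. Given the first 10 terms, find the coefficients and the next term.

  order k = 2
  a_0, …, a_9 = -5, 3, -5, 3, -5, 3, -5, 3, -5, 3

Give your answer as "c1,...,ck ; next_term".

0,1 ; -5

  a_2 = 0·3 + 1·-5 = -5
  a_3 = 0·-5 + 1·3 = 3
  a_4 = 0·3 + 1·-5 = -5
  a_5 = 0·-5 + 1·3 = 3
  a_6 = 0·3 + 1·-5 = -5
  a_7 = 0·-5 + 1·3 = 3
  a_8 = 0·3 + 1·-5 = -5
  a_9 = 0·-5 + 1·3 = 3
  a_10 = 0·3 + 1·-5 = -5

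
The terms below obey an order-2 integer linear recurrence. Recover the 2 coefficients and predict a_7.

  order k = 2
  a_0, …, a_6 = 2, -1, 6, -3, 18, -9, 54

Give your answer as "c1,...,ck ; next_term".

0,3 ; -27

  a_2 = 0·-1 + 3·2 = 6
  a_3 = 0·6 + 3·-1 = -3
  a_4 = 0·-3 + 3·6 = 18
  a_5 = 0·18 + 3·-3 = -9
  a_6 = 0·-9 + 3·18 = 54
  a_7 = 0·54 + 3·-9 = -27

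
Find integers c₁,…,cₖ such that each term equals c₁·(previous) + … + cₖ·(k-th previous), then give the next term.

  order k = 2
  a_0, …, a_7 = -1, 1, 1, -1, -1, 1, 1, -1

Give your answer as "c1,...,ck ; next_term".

  a_2 = 0·1 + -1·-1 = 1
  a_3 = 0·1 + -1·1 = -1
  a_4 = 0·-1 + -1·1 = -1
  a_5 = 0·-1 + -1·-1 = 1
  a_6 = 0·1 + -1·-1 = 1
  a_7 = 0·1 + -1·1 = -1
  a_8 = 0·-1 + -1·1 = -1

0,-1 ; -1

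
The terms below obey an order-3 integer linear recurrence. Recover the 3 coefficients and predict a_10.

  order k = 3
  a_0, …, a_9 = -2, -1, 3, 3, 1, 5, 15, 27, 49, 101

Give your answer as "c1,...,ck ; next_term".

2,-1,2 ; 207

  a_3 = 2·3 + -1·-1 + 2·-2 = 3
  a_4 = 2·3 + -1·3 + 2·-1 = 1
  a_5 = 2·1 + -1·3 + 2·3 = 5
  a_6 = 2·5 + -1·1 + 2·3 = 15
  a_7 = 2·15 + -1·5 + 2·1 = 27
  a_8 = 2·27 + -1·15 + 2·5 = 49
  a_9 = 2·49 + -1·27 + 2·15 = 101
  a_10 = 2·101 + -1·49 + 2·27 = 207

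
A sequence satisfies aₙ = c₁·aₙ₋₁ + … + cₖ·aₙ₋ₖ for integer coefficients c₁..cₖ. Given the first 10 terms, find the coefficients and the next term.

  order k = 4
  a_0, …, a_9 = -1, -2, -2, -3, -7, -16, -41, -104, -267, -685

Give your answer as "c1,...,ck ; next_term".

  a_4 = 2·-3 + 2·-2 + -1·-2 + -1·-1 = -7
  a_5 = 2·-7 + 2·-3 + -1·-2 + -1·-2 = -16
  a_6 = 2·-16 + 2·-7 + -1·-3 + -1·-2 = -41
  a_7 = 2·-41 + 2·-16 + -1·-7 + -1·-3 = -104
  a_8 = 2·-104 + 2·-41 + -1·-16 + -1·-7 = -267
  a_9 = 2·-267 + 2·-104 + -1·-41 + -1·-16 = -685
  a_10 = 2·-685 + 2·-267 + -1·-104 + -1·-41 = -1759

2,2,-1,-1 ; -1759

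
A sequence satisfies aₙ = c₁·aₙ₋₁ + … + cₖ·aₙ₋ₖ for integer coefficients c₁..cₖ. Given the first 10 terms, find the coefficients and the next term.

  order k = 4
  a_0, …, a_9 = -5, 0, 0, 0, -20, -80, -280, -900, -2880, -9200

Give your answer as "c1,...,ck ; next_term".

4,-2,-3,4 ; -29460

  a_4 = 4·0 + -2·0 + -3·0 + 4·-5 = -20
  a_5 = 4·-20 + -2·0 + -3·0 + 4·0 = -80
  a_6 = 4·-80 + -2·-20 + -3·0 + 4·0 = -280
  a_7 = 4·-280 + -2·-80 + -3·-20 + 4·0 = -900
  a_8 = 4·-900 + -2·-280 + -3·-80 + 4·-20 = -2880
  a_9 = 4·-2880 + -2·-900 + -3·-280 + 4·-80 = -9200
  a_10 = 4·-9200 + -2·-2880 + -3·-900 + 4·-280 = -29460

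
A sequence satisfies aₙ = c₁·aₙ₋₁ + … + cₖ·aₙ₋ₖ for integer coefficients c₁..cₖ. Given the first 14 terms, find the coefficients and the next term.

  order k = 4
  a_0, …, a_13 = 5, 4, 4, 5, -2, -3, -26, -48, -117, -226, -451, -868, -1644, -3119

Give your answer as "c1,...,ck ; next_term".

1,3,-1,-3 ; -5830

  a_4 = 1·5 + 3·4 + -1·4 + -3·5 = -2
  a_5 = 1·-2 + 3·5 + -1·4 + -3·4 = -3
  a_6 = 1·-3 + 3·-2 + -1·5 + -3·4 = -26
  a_7 = 1·-26 + 3·-3 + -1·-2 + -3·5 = -48
  a_8 = 1·-48 + 3·-26 + -1·-3 + -3·-2 = -117
  a_9 = 1·-117 + 3·-48 + -1·-26 + -3·-3 = -226
  a_10 = 1·-226 + 3·-117 + -1·-48 + -3·-26 = -451
  a_11 = 1·-451 + 3·-226 + -1·-117 + -3·-48 = -868
  a_12 = 1·-868 + 3·-451 + -1·-226 + -3·-117 = -1644
  a_13 = 1·-1644 + 3·-868 + -1·-451 + -3·-226 = -3119
  a_14 = 1·-3119 + 3·-1644 + -1·-868 + -3·-451 = -5830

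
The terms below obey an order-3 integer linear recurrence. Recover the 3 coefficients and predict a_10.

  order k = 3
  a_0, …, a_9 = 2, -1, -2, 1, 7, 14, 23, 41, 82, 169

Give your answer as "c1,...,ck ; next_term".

  a_3 = 3·-2 + -3·-1 + 2·2 = 1
  a_4 = 3·1 + -3·-2 + 2·-1 = 7
  a_5 = 3·7 + -3·1 + 2·-2 = 14
  a_6 = 3·14 + -3·7 + 2·1 = 23
  a_7 = 3·23 + -3·14 + 2·7 = 41
  a_8 = 3·41 + -3·23 + 2·14 = 82
  a_9 = 3·82 + -3·41 + 2·23 = 169
  a_10 = 3·169 + -3·82 + 2·41 = 343

3,-3,2 ; 343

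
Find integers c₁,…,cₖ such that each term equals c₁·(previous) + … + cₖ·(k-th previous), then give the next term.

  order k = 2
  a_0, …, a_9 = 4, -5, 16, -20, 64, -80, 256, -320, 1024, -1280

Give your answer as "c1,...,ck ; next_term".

  a_2 = 0·-5 + 4·4 = 16
  a_3 = 0·16 + 4·-5 = -20
  a_4 = 0·-20 + 4·16 = 64
  a_5 = 0·64 + 4·-20 = -80
  a_6 = 0·-80 + 4·64 = 256
  a_7 = 0·256 + 4·-80 = -320
  a_8 = 0·-320 + 4·256 = 1024
  a_9 = 0·1024 + 4·-320 = -1280
  a_10 = 0·-1280 + 4·1024 = 4096

0,4 ; 4096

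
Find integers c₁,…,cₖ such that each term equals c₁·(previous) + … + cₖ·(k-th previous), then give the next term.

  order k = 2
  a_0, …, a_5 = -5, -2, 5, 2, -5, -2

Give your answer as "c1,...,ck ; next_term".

0,-1 ; 5

  a_2 = 0·-2 + -1·-5 = 5
  a_3 = 0·5 + -1·-2 = 2
  a_4 = 0·2 + -1·5 = -5
  a_5 = 0·-5 + -1·2 = -2
  a_6 = 0·-2 + -1·-5 = 5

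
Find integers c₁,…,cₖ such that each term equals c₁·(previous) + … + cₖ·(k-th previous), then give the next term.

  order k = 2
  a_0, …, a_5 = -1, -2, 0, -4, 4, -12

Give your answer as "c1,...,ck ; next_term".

  a_2 = -1·-2 + 2·-1 = 0
  a_3 = -1·0 + 2·-2 = -4
  a_4 = -1·-4 + 2·0 = 4
  a_5 = -1·4 + 2·-4 = -12
  a_6 = -1·-12 + 2·4 = 20

-1,2 ; 20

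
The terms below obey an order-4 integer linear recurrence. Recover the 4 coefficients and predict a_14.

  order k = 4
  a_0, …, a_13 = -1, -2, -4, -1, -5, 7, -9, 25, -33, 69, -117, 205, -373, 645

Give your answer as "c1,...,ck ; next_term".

  a_4 = -1·-1 + 2·-4 + 0·-2 + -2·-1 = -5
  a_5 = -1·-5 + 2·-1 + 0·-4 + -2·-2 = 7
  a_6 = -1·7 + 2·-5 + 0·-1 + -2·-4 = -9
  a_7 = -1·-9 + 2·7 + 0·-5 + -2·-1 = 25
  a_8 = -1·25 + 2·-9 + 0·7 + -2·-5 = -33
  a_9 = -1·-33 + 2·25 + 0·-9 + -2·7 = 69
  a_10 = -1·69 + 2·-33 + 0·25 + -2·-9 = -117
  a_11 = -1·-117 + 2·69 + 0·-33 + -2·25 = 205
  a_12 = -1·205 + 2·-117 + 0·69 + -2·-33 = -373
  a_13 = -1·-373 + 2·205 + 0·-117 + -2·69 = 645
  a_14 = -1·645 + 2·-373 + 0·205 + -2·-117 = -1157

-1,2,0,-2 ; -1157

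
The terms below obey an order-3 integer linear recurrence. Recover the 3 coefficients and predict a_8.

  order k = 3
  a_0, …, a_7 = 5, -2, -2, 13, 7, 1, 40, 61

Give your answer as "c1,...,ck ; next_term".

  a_3 = 1·-2 + 0·-2 + 3·5 = 13
  a_4 = 1·13 + 0·-2 + 3·-2 = 7
  a_5 = 1·7 + 0·13 + 3·-2 = 1
  a_6 = 1·1 + 0·7 + 3·13 = 40
  a_7 = 1·40 + 0·1 + 3·7 = 61
  a_8 = 1·61 + 0·40 + 3·1 = 64

1,0,3 ; 64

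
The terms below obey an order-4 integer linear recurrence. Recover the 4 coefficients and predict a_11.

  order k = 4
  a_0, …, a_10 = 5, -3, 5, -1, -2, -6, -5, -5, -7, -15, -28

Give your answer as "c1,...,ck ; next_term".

  a_4 = 2·-1 + -1·5 + 0·-3 + 1·5 = -2
  a_5 = 2·-2 + -1·-1 + 0·5 + 1·-3 = -6
  a_6 = 2·-6 + -1·-2 + 0·-1 + 1·5 = -5
  a_7 = 2·-5 + -1·-6 + 0·-2 + 1·-1 = -5
  a_8 = 2·-5 + -1·-5 + 0·-6 + 1·-2 = -7
  a_9 = 2·-7 + -1·-5 + 0·-5 + 1·-6 = -15
  a_10 = 2·-15 + -1·-7 + 0·-5 + 1·-5 = -28
  a_11 = 2·-28 + -1·-15 + 0·-7 + 1·-5 = -46

2,-1,0,1 ; -46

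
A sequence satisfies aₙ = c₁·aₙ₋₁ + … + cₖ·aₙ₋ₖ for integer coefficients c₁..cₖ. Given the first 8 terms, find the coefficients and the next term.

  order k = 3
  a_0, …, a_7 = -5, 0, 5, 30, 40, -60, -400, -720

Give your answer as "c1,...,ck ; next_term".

2,-4,-4 ; 400

  a_3 = 2·5 + -4·0 + -4·-5 = 30
  a_4 = 2·30 + -4·5 + -4·0 = 40
  a_5 = 2·40 + -4·30 + -4·5 = -60
  a_6 = 2·-60 + -4·40 + -4·30 = -400
  a_7 = 2·-400 + -4·-60 + -4·40 = -720
  a_8 = 2·-720 + -4·-400 + -4·-60 = 400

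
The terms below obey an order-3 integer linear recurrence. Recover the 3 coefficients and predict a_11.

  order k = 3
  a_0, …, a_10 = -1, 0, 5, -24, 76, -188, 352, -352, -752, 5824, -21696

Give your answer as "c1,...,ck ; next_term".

  a_3 = -4·5 + -4·0 + 4·-1 = -24
  a_4 = -4·-24 + -4·5 + 4·0 = 76
  a_5 = -4·76 + -4·-24 + 4·5 = -188
  a_6 = -4·-188 + -4·76 + 4·-24 = 352
  a_7 = -4·352 + -4·-188 + 4·76 = -352
  a_8 = -4·-352 + -4·352 + 4·-188 = -752
  a_9 = -4·-752 + -4·-352 + 4·352 = 5824
  a_10 = -4·5824 + -4·-752 + 4·-352 = -21696
  a_11 = -4·-21696 + -4·5824 + 4·-752 = 60480

-4,-4,4 ; 60480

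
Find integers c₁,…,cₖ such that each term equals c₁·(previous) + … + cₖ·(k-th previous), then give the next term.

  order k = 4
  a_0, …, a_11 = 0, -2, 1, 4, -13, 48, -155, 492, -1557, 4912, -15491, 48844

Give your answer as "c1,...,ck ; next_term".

  a_4 = -3·4 + 1·1 + 1·-2 + -2·0 = -13
  a_5 = -3·-13 + 1·4 + 1·1 + -2·-2 = 48
  a_6 = -3·48 + 1·-13 + 1·4 + -2·1 = -155
  a_7 = -3·-155 + 1·48 + 1·-13 + -2·4 = 492
  a_8 = -3·492 + 1·-155 + 1·48 + -2·-13 = -1557
  a_9 = -3·-1557 + 1·492 + 1·-155 + -2·48 = 4912
  a_10 = -3·4912 + 1·-1557 + 1·492 + -2·-155 = -15491
  a_11 = -3·-15491 + 1·4912 + 1·-1557 + -2·492 = 48844
  a_12 = -3·48844 + 1·-15491 + 1·4912 + -2·-1557 = -153997

-3,1,1,-2 ; -153997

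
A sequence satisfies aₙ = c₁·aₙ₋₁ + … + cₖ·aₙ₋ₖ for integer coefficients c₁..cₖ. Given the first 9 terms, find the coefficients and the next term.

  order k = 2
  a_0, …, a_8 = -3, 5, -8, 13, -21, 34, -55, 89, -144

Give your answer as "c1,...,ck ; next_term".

  a_2 = -1·5 + 1·-3 = -8
  a_3 = -1·-8 + 1·5 = 13
  a_4 = -1·13 + 1·-8 = -21
  a_5 = -1·-21 + 1·13 = 34
  a_6 = -1·34 + 1·-21 = -55
  a_7 = -1·-55 + 1·34 = 89
  a_8 = -1·89 + 1·-55 = -144
  a_9 = -1·-144 + 1·89 = 233

-1,1 ; 233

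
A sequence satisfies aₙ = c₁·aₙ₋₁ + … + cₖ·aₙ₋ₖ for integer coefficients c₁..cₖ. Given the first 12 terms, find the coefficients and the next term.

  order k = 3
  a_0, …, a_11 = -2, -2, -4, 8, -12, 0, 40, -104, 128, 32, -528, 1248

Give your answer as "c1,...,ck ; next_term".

-2,-2,2 ; -1376

  a_3 = -2·-4 + -2·-2 + 2·-2 = 8
  a_4 = -2·8 + -2·-4 + 2·-2 = -12
  a_5 = -2·-12 + -2·8 + 2·-4 = 0
  a_6 = -2·0 + -2·-12 + 2·8 = 40
  a_7 = -2·40 + -2·0 + 2·-12 = -104
  a_8 = -2·-104 + -2·40 + 2·0 = 128
  a_9 = -2·128 + -2·-104 + 2·40 = 32
  a_10 = -2·32 + -2·128 + 2·-104 = -528
  a_11 = -2·-528 + -2·32 + 2·128 = 1248
  a_12 = -2·1248 + -2·-528 + 2·32 = -1376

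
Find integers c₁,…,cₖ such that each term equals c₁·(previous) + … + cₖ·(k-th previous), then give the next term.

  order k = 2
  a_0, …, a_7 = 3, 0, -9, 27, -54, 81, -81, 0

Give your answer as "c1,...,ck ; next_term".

  a_2 = -3·0 + -3·3 = -9
  a_3 = -3·-9 + -3·0 = 27
  a_4 = -3·27 + -3·-9 = -54
  a_5 = -3·-54 + -3·27 = 81
  a_6 = -3·81 + -3·-54 = -81
  a_7 = -3·-81 + -3·81 = 0
  a_8 = -3·0 + -3·-81 = 243

-3,-3 ; 243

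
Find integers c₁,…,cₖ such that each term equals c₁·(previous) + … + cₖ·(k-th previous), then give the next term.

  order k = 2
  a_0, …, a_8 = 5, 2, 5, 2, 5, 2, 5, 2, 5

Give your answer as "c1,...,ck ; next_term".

  a_2 = 0·2 + 1·5 = 5
  a_3 = 0·5 + 1·2 = 2
  a_4 = 0·2 + 1·5 = 5
  a_5 = 0·5 + 1·2 = 2
  a_6 = 0·2 + 1·5 = 5
  a_7 = 0·5 + 1·2 = 2
  a_8 = 0·2 + 1·5 = 5
  a_9 = 0·5 + 1·2 = 2

0,1 ; 2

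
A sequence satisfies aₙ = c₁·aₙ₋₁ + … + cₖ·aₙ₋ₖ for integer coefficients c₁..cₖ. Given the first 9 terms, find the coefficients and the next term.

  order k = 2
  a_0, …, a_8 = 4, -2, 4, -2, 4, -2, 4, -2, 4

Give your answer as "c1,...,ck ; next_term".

0,1 ; -2

  a_2 = 0·-2 + 1·4 = 4
  a_3 = 0·4 + 1·-2 = -2
  a_4 = 0·-2 + 1·4 = 4
  a_5 = 0·4 + 1·-2 = -2
  a_6 = 0·-2 + 1·4 = 4
  a_7 = 0·4 + 1·-2 = -2
  a_8 = 0·-2 + 1·4 = 4
  a_9 = 0·4 + 1·-2 = -2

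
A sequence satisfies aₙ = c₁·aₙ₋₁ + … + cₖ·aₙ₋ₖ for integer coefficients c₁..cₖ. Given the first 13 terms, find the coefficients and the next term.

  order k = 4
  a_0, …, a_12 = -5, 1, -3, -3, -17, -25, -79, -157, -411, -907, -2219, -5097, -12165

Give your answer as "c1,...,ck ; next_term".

  a_4 = 1·-3 + 3·-3 + 0·1 + 1·-5 = -17
  a_5 = 1·-17 + 3·-3 + 0·-3 + 1·1 = -25
  a_6 = 1·-25 + 3·-17 + 0·-3 + 1·-3 = -79
  a_7 = 1·-79 + 3·-25 + 0·-17 + 1·-3 = -157
  a_8 = 1·-157 + 3·-79 + 0·-25 + 1·-17 = -411
  a_9 = 1·-411 + 3·-157 + 0·-79 + 1·-25 = -907
  a_10 = 1·-907 + 3·-411 + 0·-157 + 1·-79 = -2219
  a_11 = 1·-2219 + 3·-907 + 0·-411 + 1·-157 = -5097
  a_12 = 1·-5097 + 3·-2219 + 0·-907 + 1·-411 = -12165
  a_13 = 1·-12165 + 3·-5097 + 0·-2219 + 1·-907 = -28363

1,3,0,1 ; -28363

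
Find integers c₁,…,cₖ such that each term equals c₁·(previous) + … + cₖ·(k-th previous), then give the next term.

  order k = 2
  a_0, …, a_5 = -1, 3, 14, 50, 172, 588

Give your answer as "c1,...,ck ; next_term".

  a_2 = 4·3 + -2·-1 = 14
  a_3 = 4·14 + -2·3 = 50
  a_4 = 4·50 + -2·14 = 172
  a_5 = 4·172 + -2·50 = 588
  a_6 = 4·588 + -2·172 = 2008

4,-2 ; 2008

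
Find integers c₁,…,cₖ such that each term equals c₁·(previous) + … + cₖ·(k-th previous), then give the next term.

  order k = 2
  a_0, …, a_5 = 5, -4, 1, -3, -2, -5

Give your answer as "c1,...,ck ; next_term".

  a_2 = 1·-4 + 1·5 = 1
  a_3 = 1·1 + 1·-4 = -3
  a_4 = 1·-3 + 1·1 = -2
  a_5 = 1·-2 + 1·-3 = -5
  a_6 = 1·-5 + 1·-2 = -7

1,1 ; -7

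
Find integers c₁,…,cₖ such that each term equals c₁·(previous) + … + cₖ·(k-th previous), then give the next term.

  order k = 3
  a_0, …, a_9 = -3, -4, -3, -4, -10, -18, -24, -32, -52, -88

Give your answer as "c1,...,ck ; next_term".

  a_3 = 2·-3 + -2·-4 + 2·-3 = -4
  a_4 = 2·-4 + -2·-3 + 2·-4 = -10
  a_5 = 2·-10 + -2·-4 + 2·-3 = -18
  a_6 = 2·-18 + -2·-10 + 2·-4 = -24
  a_7 = 2·-24 + -2·-18 + 2·-10 = -32
  a_8 = 2·-32 + -2·-24 + 2·-18 = -52
  a_9 = 2·-52 + -2·-32 + 2·-24 = -88
  a_10 = 2·-88 + -2·-52 + 2·-32 = -136

2,-2,2 ; -136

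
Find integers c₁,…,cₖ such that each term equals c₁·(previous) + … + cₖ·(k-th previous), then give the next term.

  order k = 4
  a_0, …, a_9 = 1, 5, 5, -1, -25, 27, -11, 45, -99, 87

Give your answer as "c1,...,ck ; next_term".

-2,-2,-3,-2 ; -89

  a_4 = -2·-1 + -2·5 + -3·5 + -2·1 = -25
  a_5 = -2·-25 + -2·-1 + -3·5 + -2·5 = 27
  a_6 = -2·27 + -2·-25 + -3·-1 + -2·5 = -11
  a_7 = -2·-11 + -2·27 + -3·-25 + -2·-1 = 45
  a_8 = -2·45 + -2·-11 + -3·27 + -2·-25 = -99
  a_9 = -2·-99 + -2·45 + -3·-11 + -2·27 = 87
  a_10 = -2·87 + -2·-99 + -3·45 + -2·-11 = -89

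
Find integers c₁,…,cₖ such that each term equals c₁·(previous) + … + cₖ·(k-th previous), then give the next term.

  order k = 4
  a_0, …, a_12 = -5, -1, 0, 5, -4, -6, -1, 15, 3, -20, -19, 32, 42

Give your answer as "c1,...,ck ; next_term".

0,-1,-1,1 ; -33

  a_4 = 0·5 + -1·0 + -1·-1 + 1·-5 = -4
  a_5 = 0·-4 + -1·5 + -1·0 + 1·-1 = -6
  a_6 = 0·-6 + -1·-4 + -1·5 + 1·0 = -1
  a_7 = 0·-1 + -1·-6 + -1·-4 + 1·5 = 15
  a_8 = 0·15 + -1·-1 + -1·-6 + 1·-4 = 3
  a_9 = 0·3 + -1·15 + -1·-1 + 1·-6 = -20
  a_10 = 0·-20 + -1·3 + -1·15 + 1·-1 = -19
  a_11 = 0·-19 + -1·-20 + -1·3 + 1·15 = 32
  a_12 = 0·32 + -1·-19 + -1·-20 + 1·3 = 42
  a_13 = 0·42 + -1·32 + -1·-19 + 1·-20 = -33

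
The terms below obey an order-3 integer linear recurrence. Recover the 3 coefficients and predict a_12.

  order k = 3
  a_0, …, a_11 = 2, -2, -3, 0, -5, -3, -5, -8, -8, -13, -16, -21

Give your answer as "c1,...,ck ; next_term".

  a_3 = 0·-3 + 1·-2 + 1·2 = 0
  a_4 = 0·0 + 1·-3 + 1·-2 = -5
  a_5 = 0·-5 + 1·0 + 1·-3 = -3
  a_6 = 0·-3 + 1·-5 + 1·0 = -5
  a_7 = 0·-5 + 1·-3 + 1·-5 = -8
  a_8 = 0·-8 + 1·-5 + 1·-3 = -8
  a_9 = 0·-8 + 1·-8 + 1·-5 = -13
  a_10 = 0·-13 + 1·-8 + 1·-8 = -16
  a_11 = 0·-16 + 1·-13 + 1·-8 = -21
  a_12 = 0·-21 + 1·-16 + 1·-13 = -29

0,1,1 ; -29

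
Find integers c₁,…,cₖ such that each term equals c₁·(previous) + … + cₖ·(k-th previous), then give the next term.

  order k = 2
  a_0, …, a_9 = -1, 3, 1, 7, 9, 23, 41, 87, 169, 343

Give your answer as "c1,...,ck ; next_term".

1,2 ; 681

  a_2 = 1·3 + 2·-1 = 1
  a_3 = 1·1 + 2·3 = 7
  a_4 = 1·7 + 2·1 = 9
  a_5 = 1·9 + 2·7 = 23
  a_6 = 1·23 + 2·9 = 41
  a_7 = 1·41 + 2·23 = 87
  a_8 = 1·87 + 2·41 = 169
  a_9 = 1·169 + 2·87 = 343
  a_10 = 1·343 + 2·169 = 681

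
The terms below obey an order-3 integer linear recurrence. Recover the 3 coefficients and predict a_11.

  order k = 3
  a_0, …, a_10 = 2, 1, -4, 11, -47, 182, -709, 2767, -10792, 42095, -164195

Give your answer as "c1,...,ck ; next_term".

-3,3,-2 ; 640454

  a_3 = -3·-4 + 3·1 + -2·2 = 11
  a_4 = -3·11 + 3·-4 + -2·1 = -47
  a_5 = -3·-47 + 3·11 + -2·-4 = 182
  a_6 = -3·182 + 3·-47 + -2·11 = -709
  a_7 = -3·-709 + 3·182 + -2·-47 = 2767
  a_8 = -3·2767 + 3·-709 + -2·182 = -10792
  a_9 = -3·-10792 + 3·2767 + -2·-709 = 42095
  a_10 = -3·42095 + 3·-10792 + -2·2767 = -164195
  a_11 = -3·-164195 + 3·42095 + -2·-10792 = 640454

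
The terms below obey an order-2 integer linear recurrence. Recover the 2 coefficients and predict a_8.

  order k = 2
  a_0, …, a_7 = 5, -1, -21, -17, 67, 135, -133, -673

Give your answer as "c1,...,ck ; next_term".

  a_2 = 1·-1 + -4·5 = -21
  a_3 = 1·-21 + -4·-1 = -17
  a_4 = 1·-17 + -4·-21 = 67
  a_5 = 1·67 + -4·-17 = 135
  a_6 = 1·135 + -4·67 = -133
  a_7 = 1·-133 + -4·135 = -673
  a_8 = 1·-673 + -4·-133 = -141

1,-4 ; -141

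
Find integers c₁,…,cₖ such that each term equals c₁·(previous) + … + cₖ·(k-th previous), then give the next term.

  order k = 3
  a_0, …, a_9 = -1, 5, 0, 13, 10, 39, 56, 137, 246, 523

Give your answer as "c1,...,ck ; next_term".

0,3,2 ; 1012

  a_3 = 0·0 + 3·5 + 2·-1 = 13
  a_4 = 0·13 + 3·0 + 2·5 = 10
  a_5 = 0·10 + 3·13 + 2·0 = 39
  a_6 = 0·39 + 3·10 + 2·13 = 56
  a_7 = 0·56 + 3·39 + 2·10 = 137
  a_8 = 0·137 + 3·56 + 2·39 = 246
  a_9 = 0·246 + 3·137 + 2·56 = 523
  a_10 = 0·523 + 3·246 + 2·137 = 1012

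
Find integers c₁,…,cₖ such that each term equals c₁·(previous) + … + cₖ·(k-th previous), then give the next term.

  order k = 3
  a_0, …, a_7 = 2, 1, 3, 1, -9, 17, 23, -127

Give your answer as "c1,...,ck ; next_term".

  a_3 = -1·3 + -4·1 + 4·2 = 1
  a_4 = -1·1 + -4·3 + 4·1 = -9
  a_5 = -1·-9 + -4·1 + 4·3 = 17
  a_6 = -1·17 + -4·-9 + 4·1 = 23
  a_7 = -1·23 + -4·17 + 4·-9 = -127
  a_8 = -1·-127 + -4·23 + 4·17 = 103

-1,-4,4 ; 103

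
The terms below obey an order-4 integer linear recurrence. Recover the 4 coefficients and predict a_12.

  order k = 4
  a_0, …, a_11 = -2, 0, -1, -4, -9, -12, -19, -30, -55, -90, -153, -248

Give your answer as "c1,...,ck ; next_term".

1,1,-1,2 ; -421

  a_4 = 1·-4 + 1·-1 + -1·0 + 2·-2 = -9
  a_5 = 1·-9 + 1·-4 + -1·-1 + 2·0 = -12
  a_6 = 1·-12 + 1·-9 + -1·-4 + 2·-1 = -19
  a_7 = 1·-19 + 1·-12 + -1·-9 + 2·-4 = -30
  a_8 = 1·-30 + 1·-19 + -1·-12 + 2·-9 = -55
  a_9 = 1·-55 + 1·-30 + -1·-19 + 2·-12 = -90
  a_10 = 1·-90 + 1·-55 + -1·-30 + 2·-19 = -153
  a_11 = 1·-153 + 1·-90 + -1·-55 + 2·-30 = -248
  a_12 = 1·-248 + 1·-153 + -1·-90 + 2·-55 = -421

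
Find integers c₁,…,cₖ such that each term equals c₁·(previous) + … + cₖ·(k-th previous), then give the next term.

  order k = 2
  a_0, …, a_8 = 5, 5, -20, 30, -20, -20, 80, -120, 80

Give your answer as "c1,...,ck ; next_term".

-2,-2 ; 80

  a_2 = -2·5 + -2·5 = -20
  a_3 = -2·-20 + -2·5 = 30
  a_4 = -2·30 + -2·-20 = -20
  a_5 = -2·-20 + -2·30 = -20
  a_6 = -2·-20 + -2·-20 = 80
  a_7 = -2·80 + -2·-20 = -120
  a_8 = -2·-120 + -2·80 = 80
  a_9 = -2·80 + -2·-120 = 80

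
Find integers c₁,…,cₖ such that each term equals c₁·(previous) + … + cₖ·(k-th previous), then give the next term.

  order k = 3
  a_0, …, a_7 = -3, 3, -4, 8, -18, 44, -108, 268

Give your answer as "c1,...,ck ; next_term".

-2,2,2 ; -664

  a_3 = -2·-4 + 2·3 + 2·-3 = 8
  a_4 = -2·8 + 2·-4 + 2·3 = -18
  a_5 = -2·-18 + 2·8 + 2·-4 = 44
  a_6 = -2·44 + 2·-18 + 2·8 = -108
  a_7 = -2·-108 + 2·44 + 2·-18 = 268
  a_8 = -2·268 + 2·-108 + 2·44 = -664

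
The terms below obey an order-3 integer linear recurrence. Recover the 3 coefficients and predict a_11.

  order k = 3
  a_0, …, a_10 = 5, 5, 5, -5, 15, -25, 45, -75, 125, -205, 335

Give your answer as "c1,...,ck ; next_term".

  a_3 = -2·5 + 0·5 + 1·5 = -5
  a_4 = -2·-5 + 0·5 + 1·5 = 15
  a_5 = -2·15 + 0·-5 + 1·5 = -25
  a_6 = -2·-25 + 0·15 + 1·-5 = 45
  a_7 = -2·45 + 0·-25 + 1·15 = -75
  a_8 = -2·-75 + 0·45 + 1·-25 = 125
  a_9 = -2·125 + 0·-75 + 1·45 = -205
  a_10 = -2·-205 + 0·125 + 1·-75 = 335
  a_11 = -2·335 + 0·-205 + 1·125 = -545

-2,0,1 ; -545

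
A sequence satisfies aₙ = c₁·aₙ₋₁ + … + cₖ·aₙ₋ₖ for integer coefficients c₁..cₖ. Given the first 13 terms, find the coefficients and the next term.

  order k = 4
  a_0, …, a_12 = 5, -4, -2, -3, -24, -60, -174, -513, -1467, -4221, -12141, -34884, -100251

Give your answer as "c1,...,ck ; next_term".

  a_4 = 3·-3 + 0·-2 + 0·-4 + -3·5 = -24
  a_5 = 3·-24 + 0·-3 + 0·-2 + -3·-4 = -60
  a_6 = 3·-60 + 0·-24 + 0·-3 + -3·-2 = -174
  a_7 = 3·-174 + 0·-60 + 0·-24 + -3·-3 = -513
  a_8 = 3·-513 + 0·-174 + 0·-60 + -3·-24 = -1467
  a_9 = 3·-1467 + 0·-513 + 0·-174 + -3·-60 = -4221
  a_10 = 3·-4221 + 0·-1467 + 0·-513 + -3·-174 = -12141
  a_11 = 3·-12141 + 0·-4221 + 0·-1467 + -3·-513 = -34884
  a_12 = 3·-34884 + 0·-12141 + 0·-4221 + -3·-1467 = -100251
  a_13 = 3·-100251 + 0·-34884 + 0·-12141 + -3·-4221 = -288090

3,0,0,-3 ; -288090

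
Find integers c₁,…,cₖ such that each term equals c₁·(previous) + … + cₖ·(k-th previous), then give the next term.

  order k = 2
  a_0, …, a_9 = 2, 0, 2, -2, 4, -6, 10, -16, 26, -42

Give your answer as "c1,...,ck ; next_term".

  a_2 = -1·0 + 1·2 = 2
  a_3 = -1·2 + 1·0 = -2
  a_4 = -1·-2 + 1·2 = 4
  a_5 = -1·4 + 1·-2 = -6
  a_6 = -1·-6 + 1·4 = 10
  a_7 = -1·10 + 1·-6 = -16
  a_8 = -1·-16 + 1·10 = 26
  a_9 = -1·26 + 1·-16 = -42
  a_10 = -1·-42 + 1·26 = 68

-1,1 ; 68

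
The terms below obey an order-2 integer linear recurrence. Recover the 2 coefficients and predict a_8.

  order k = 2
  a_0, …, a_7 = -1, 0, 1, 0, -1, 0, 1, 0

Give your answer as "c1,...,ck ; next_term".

0,-1 ; -1

  a_2 = 0·0 + -1·-1 = 1
  a_3 = 0·1 + -1·0 = 0
  a_4 = 0·0 + -1·1 = -1
  a_5 = 0·-1 + -1·0 = 0
  a_6 = 0·0 + -1·-1 = 1
  a_7 = 0·1 + -1·0 = 0
  a_8 = 0·0 + -1·1 = -1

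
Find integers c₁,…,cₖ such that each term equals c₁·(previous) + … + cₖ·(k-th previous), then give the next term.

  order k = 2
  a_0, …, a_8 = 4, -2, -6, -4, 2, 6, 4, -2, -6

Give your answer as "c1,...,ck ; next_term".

  a_2 = 1·-2 + -1·4 = -6
  a_3 = 1·-6 + -1·-2 = -4
  a_4 = 1·-4 + -1·-6 = 2
  a_5 = 1·2 + -1·-4 = 6
  a_6 = 1·6 + -1·2 = 4
  a_7 = 1·4 + -1·6 = -2
  a_8 = 1·-2 + -1·4 = -6
  a_9 = 1·-6 + -1·-2 = -4

1,-1 ; -4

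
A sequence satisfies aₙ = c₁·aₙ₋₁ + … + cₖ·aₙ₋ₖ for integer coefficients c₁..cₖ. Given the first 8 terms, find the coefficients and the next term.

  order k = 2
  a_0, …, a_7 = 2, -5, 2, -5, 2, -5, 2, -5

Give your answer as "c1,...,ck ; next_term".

0,1 ; 2

  a_2 = 0·-5 + 1·2 = 2
  a_3 = 0·2 + 1·-5 = -5
  a_4 = 0·-5 + 1·2 = 2
  a_5 = 0·2 + 1·-5 = -5
  a_6 = 0·-5 + 1·2 = 2
  a_7 = 0·2 + 1·-5 = -5
  a_8 = 0·-5 + 1·2 = 2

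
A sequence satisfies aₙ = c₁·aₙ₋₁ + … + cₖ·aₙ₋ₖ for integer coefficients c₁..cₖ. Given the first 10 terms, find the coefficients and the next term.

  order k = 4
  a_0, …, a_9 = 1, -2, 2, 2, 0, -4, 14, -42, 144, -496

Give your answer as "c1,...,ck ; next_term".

  a_4 = -3·2 + 1·2 + -1·-2 + 2·1 = 0
  a_5 = -3·0 + 1·2 + -1·2 + 2·-2 = -4
  a_6 = -3·-4 + 1·0 + -1·2 + 2·2 = 14
  a_7 = -3·14 + 1·-4 + -1·0 + 2·2 = -42
  a_8 = -3·-42 + 1·14 + -1·-4 + 2·0 = 144
  a_9 = -3·144 + 1·-42 + -1·14 + 2·-4 = -496
  a_10 = -3·-496 + 1·144 + -1·-42 + 2·14 = 1702

-3,1,-1,2 ; 1702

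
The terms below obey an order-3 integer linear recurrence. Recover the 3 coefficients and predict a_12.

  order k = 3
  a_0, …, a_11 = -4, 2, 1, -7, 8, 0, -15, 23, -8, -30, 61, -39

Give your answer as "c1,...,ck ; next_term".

  a_3 = -1·1 + -1·2 + 1·-4 = -7
  a_4 = -1·-7 + -1·1 + 1·2 = 8
  a_5 = -1·8 + -1·-7 + 1·1 = 0
  a_6 = -1·0 + -1·8 + 1·-7 = -15
  a_7 = -1·-15 + -1·0 + 1·8 = 23
  a_8 = -1·23 + -1·-15 + 1·0 = -8
  a_9 = -1·-8 + -1·23 + 1·-15 = -30
  a_10 = -1·-30 + -1·-8 + 1·23 = 61
  a_11 = -1·61 + -1·-30 + 1·-8 = -39
  a_12 = -1·-39 + -1·61 + 1·-30 = -52

-1,-1,1 ; -52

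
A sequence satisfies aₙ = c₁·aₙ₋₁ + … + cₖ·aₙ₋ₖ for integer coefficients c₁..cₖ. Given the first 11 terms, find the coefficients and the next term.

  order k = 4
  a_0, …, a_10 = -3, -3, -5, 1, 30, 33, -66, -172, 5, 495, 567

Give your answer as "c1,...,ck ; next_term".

  a_4 = 1·1 + -4·-5 + 1·-3 + -4·-3 = 30
  a_5 = 1·30 + -4·1 + 1·-5 + -4·-3 = 33
  a_6 = 1·33 + -4·30 + 1·1 + -4·-5 = -66
  a_7 = 1·-66 + -4·33 + 1·30 + -4·1 = -172
  a_8 = 1·-172 + -4·-66 + 1·33 + -4·30 = 5
  a_9 = 1·5 + -4·-172 + 1·-66 + -4·33 = 495
  a_10 = 1·495 + -4·5 + 1·-172 + -4·-66 = 567
  a_11 = 1·567 + -4·495 + 1·5 + -4·-172 = -720

1,-4,1,-4 ; -720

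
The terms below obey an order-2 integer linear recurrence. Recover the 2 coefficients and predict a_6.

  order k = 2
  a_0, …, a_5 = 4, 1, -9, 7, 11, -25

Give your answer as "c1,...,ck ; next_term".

  a_2 = -1·1 + -2·4 = -9
  a_3 = -1·-9 + -2·1 = 7
  a_4 = -1·7 + -2·-9 = 11
  a_5 = -1·11 + -2·7 = -25
  a_6 = -1·-25 + -2·11 = 3

-1,-2 ; 3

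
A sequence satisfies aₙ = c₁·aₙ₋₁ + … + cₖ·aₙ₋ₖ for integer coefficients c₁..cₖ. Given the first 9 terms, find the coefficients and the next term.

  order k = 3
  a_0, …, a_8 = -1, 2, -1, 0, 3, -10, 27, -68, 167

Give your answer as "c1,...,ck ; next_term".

  a_3 = -3·-1 + -1·2 + 1·-1 = 0
  a_4 = -3·0 + -1·-1 + 1·2 = 3
  a_5 = -3·3 + -1·0 + 1·-1 = -10
  a_6 = -3·-10 + -1·3 + 1·0 = 27
  a_7 = -3·27 + -1·-10 + 1·3 = -68
  a_8 = -3·-68 + -1·27 + 1·-10 = 167
  a_9 = -3·167 + -1·-68 + 1·27 = -406

-3,-1,1 ; -406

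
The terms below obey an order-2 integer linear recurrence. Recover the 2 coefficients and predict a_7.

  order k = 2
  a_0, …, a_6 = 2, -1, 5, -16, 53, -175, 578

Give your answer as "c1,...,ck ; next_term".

-3,1 ; -1909

  a_2 = -3·-1 + 1·2 = 5
  a_3 = -3·5 + 1·-1 = -16
  a_4 = -3·-16 + 1·5 = 53
  a_5 = -3·53 + 1·-16 = -175
  a_6 = -3·-175 + 1·53 = 578
  a_7 = -3·578 + 1·-175 = -1909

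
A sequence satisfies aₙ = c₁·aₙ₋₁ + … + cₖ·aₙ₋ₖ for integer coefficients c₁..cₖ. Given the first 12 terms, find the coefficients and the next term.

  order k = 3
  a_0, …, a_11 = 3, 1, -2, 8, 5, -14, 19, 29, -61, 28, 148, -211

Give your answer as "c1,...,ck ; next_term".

  a_3 = 0·-2 + -1·1 + 3·3 = 8
  a_4 = 0·8 + -1·-2 + 3·1 = 5
  a_5 = 0·5 + -1·8 + 3·-2 = -14
  a_6 = 0·-14 + -1·5 + 3·8 = 19
  a_7 = 0·19 + -1·-14 + 3·5 = 29
  a_8 = 0·29 + -1·19 + 3·-14 = -61
  a_9 = 0·-61 + -1·29 + 3·19 = 28
  a_10 = 0·28 + -1·-61 + 3·29 = 148
  a_11 = 0·148 + -1·28 + 3·-61 = -211
  a_12 = 0·-211 + -1·148 + 3·28 = -64

0,-1,3 ; -64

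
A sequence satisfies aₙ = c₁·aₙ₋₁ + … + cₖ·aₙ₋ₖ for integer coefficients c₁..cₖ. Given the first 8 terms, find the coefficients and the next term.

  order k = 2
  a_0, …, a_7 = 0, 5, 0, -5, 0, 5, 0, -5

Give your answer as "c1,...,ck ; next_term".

0,-1 ; 0

  a_2 = 0·5 + -1·0 = 0
  a_3 = 0·0 + -1·5 = -5
  a_4 = 0·-5 + -1·0 = 0
  a_5 = 0·0 + -1·-5 = 5
  a_6 = 0·5 + -1·0 = 0
  a_7 = 0·0 + -1·5 = -5
  a_8 = 0·-5 + -1·0 = 0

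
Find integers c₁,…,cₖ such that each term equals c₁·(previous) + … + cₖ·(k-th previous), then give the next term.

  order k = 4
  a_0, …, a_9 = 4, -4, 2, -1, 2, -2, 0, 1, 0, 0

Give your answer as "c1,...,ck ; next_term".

  a_4 = -2·-1 + -2·2 + -2·-4 + -1·4 = 2
  a_5 = -2·2 + -2·-1 + -2·2 + -1·-4 = -2
  a_6 = -2·-2 + -2·2 + -2·-1 + -1·2 = 0
  a_7 = -2·0 + -2·-2 + -2·2 + -1·-1 = 1
  a_8 = -2·1 + -2·0 + -2·-2 + -1·2 = 0
  a_9 = -2·0 + -2·1 + -2·0 + -1·-2 = 0
  a_10 = -2·0 + -2·0 + -2·1 + -1·0 = -2

-2,-2,-2,-1 ; -2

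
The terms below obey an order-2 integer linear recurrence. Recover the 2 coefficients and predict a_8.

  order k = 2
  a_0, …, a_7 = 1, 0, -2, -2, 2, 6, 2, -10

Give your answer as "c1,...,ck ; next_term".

1,-2 ; -14

  a_2 = 1·0 + -2·1 = -2
  a_3 = 1·-2 + -2·0 = -2
  a_4 = 1·-2 + -2·-2 = 2
  a_5 = 1·2 + -2·-2 = 6
  a_6 = 1·6 + -2·2 = 2
  a_7 = 1·2 + -2·6 = -10
  a_8 = 1·-10 + -2·2 = -14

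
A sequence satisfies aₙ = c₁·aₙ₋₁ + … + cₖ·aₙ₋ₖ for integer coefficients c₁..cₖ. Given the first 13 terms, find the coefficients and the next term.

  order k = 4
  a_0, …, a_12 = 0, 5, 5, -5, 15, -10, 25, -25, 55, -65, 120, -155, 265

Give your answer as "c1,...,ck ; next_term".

  a_4 = -1·-5 + 1·5 + 1·5 + 1·0 = 15
  a_5 = -1·15 + 1·-5 + 1·5 + 1·5 = -10
  a_6 = -1·-10 + 1·15 + 1·-5 + 1·5 = 25
  a_7 = -1·25 + 1·-10 + 1·15 + 1·-5 = -25
  a_8 = -1·-25 + 1·25 + 1·-10 + 1·15 = 55
  a_9 = -1·55 + 1·-25 + 1·25 + 1·-10 = -65
  a_10 = -1·-65 + 1·55 + 1·-25 + 1·25 = 120
  a_11 = -1·120 + 1·-65 + 1·55 + 1·-25 = -155
  a_12 = -1·-155 + 1·120 + 1·-65 + 1·55 = 265
  a_13 = -1·265 + 1·-155 + 1·120 + 1·-65 = -365

-1,1,1,1 ; -365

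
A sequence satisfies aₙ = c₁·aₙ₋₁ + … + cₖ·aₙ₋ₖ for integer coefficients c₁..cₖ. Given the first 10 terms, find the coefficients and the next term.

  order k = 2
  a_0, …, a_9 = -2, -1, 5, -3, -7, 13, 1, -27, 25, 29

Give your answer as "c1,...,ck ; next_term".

-1,-2 ; -79

  a_2 = -1·-1 + -2·-2 = 5
  a_3 = -1·5 + -2·-1 = -3
  a_4 = -1·-3 + -2·5 = -7
  a_5 = -1·-7 + -2·-3 = 13
  a_6 = -1·13 + -2·-7 = 1
  a_7 = -1·1 + -2·13 = -27
  a_8 = -1·-27 + -2·1 = 25
  a_9 = -1·25 + -2·-27 = 29
  a_10 = -1·29 + -2·25 = -79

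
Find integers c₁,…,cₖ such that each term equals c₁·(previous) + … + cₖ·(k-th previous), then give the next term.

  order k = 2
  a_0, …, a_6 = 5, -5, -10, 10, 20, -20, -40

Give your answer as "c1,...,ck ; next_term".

  a_2 = 0·-5 + -2·5 = -10
  a_3 = 0·-10 + -2·-5 = 10
  a_4 = 0·10 + -2·-10 = 20
  a_5 = 0·20 + -2·10 = -20
  a_6 = 0·-20 + -2·20 = -40
  a_7 = 0·-40 + -2·-20 = 40

0,-2 ; 40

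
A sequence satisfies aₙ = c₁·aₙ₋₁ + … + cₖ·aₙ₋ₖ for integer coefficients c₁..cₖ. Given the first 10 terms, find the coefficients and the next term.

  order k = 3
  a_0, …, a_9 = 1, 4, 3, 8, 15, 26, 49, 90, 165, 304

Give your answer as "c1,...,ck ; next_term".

  a_3 = 1·3 + 1·4 + 1·1 = 8
  a_4 = 1·8 + 1·3 + 1·4 = 15
  a_5 = 1·15 + 1·8 + 1·3 = 26
  a_6 = 1·26 + 1·15 + 1·8 = 49
  a_7 = 1·49 + 1·26 + 1·15 = 90
  a_8 = 1·90 + 1·49 + 1·26 = 165
  a_9 = 1·165 + 1·90 + 1·49 = 304
  a_10 = 1·304 + 1·165 + 1·90 = 559

1,1,1 ; 559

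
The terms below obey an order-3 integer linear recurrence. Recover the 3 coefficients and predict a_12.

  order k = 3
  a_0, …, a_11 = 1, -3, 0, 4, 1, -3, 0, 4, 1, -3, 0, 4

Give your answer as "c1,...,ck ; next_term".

1,-1,1 ; 1

  a_3 = 1·0 + -1·-3 + 1·1 = 4
  a_4 = 1·4 + -1·0 + 1·-3 = 1
  a_5 = 1·1 + -1·4 + 1·0 = -3
  a_6 = 1·-3 + -1·1 + 1·4 = 0
  a_7 = 1·0 + -1·-3 + 1·1 = 4
  a_8 = 1·4 + -1·0 + 1·-3 = 1
  a_9 = 1·1 + -1·4 + 1·0 = -3
  a_10 = 1·-3 + -1·1 + 1·4 = 0
  a_11 = 1·0 + -1·-3 + 1·1 = 4
  a_12 = 1·4 + -1·0 + 1·-3 = 1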